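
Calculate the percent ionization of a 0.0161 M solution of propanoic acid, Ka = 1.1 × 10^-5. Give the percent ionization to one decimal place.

2.6%

CH3CH2COOH ⇌ CH3CH2COO- + H+; let x = [H+] at equilibrium.
x ≈ √(Ka·C₀) = √(1.1 × 10^-5 × 0.0161) = 4.21 × 10^-4 M
Fraction ionized = 4.21 × 10^-4 / 0.0161 = 0.0261 → 2.6%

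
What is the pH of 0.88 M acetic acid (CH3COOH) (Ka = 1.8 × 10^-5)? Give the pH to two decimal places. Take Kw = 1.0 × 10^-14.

CH3COOH ⇌ CH3COO- + H+
From the ICE table, Ka = x²/(0.88 − x) = 1.8 × 10^-5.
Since Ka ≪ C₀, x ≈ √(Ka·C₀) = 3.98 × 10^-3 M.
pH = −log(3.98 × 10^-3) = 2.40

pH = 2.40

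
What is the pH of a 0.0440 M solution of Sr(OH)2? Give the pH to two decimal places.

Sr(OH)2 is a strong base (each formula unit releases 2 OH-); [OH-] = 0.088 M.
pOH = -log(0.088) = 1.06
pH = 14.00 - 1.06 = 12.94

pH = 12.94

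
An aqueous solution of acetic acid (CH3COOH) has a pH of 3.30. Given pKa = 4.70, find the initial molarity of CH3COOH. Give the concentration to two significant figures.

C₀ = 1.3 × 10^-2 M

[H+] = 10^(-3.30) = 5.01 × 10^-4 M = x
Ka = 10^(−4.70) = 2.00 × 10^-5
Ka = x²/(C₀ − x) ⇒ C₀ = x + x²/Ka
C₀ = 5.01 × 10^-4 + (5.01 × 10^-4)²/(2.00 × 10^-5) = 1.31 × 10^-2 M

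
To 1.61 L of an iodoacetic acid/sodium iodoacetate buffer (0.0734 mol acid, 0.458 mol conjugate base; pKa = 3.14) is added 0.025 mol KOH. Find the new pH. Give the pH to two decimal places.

pH = 4.14

OH- converts ICH2COOH to ICH2COO-: ICH2COOH → 0.0484 mol, ICH2COO- → 0.483 mol.
pH = pKa + log(n_ICH2COO-/n_ICH2COOH) = 3.14 + log(0.483/0.0484) = 3.14 + (+0.999)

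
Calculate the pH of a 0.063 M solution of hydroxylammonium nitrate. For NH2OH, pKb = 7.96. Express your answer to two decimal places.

NH3OH+ is the conjugate acid of the weak base NH2OH.
Kb = 10^(−7.96) = 1.10 × 10^-8
Ka = Kw/Kb = 1.0×10^-14 / 1.10 × 10^-8 = 9.09 × 10^-7
Ka = [H+]²/(0.063 − [H+]) = 9.09 × 10^-7
Since Ka ≪ C₀, [H+] ≈ √(Ka·C₀) = 2.39 × 10^-4 M.
pH = −log[H+] = −log(2.39 × 10^-4) = 3.62

pH = 3.62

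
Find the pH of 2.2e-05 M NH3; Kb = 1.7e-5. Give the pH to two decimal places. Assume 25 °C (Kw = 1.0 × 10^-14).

pH = 9.10

NH3 + H2O ⇌ NH4+ + OH-
Let x = [OH-] at equilibrium. Kb = x²/(2.2e-05 − x).
Here C₀/Kb ≈ 1.29, so the small-x approximation fails. Use the quadratic:
x = (−Kb + √(Kb² + 4·Kb·C₀))/2 = 1.26 × 10^-5 M
pOH = 4.90, so pH = 14.00 − pOH = 9.10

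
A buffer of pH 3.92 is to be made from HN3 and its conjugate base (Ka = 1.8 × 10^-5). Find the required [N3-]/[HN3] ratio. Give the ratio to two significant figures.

ratio = 0.15

pKa = -log(1.8 × 10^-5) = 4.745
pH = pKa + log(r) ⇒ log(r) = 3.92 − 4.745 = -0.825
r = [N3-]/[HN3] = 10^(-0.825) = 0.15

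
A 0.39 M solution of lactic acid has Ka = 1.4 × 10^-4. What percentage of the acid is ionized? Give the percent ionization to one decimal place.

1.9%

CH3CH(OH)COOH ⇌ CH3CH(OH)COO- + H+; let x = [H+] at equilibrium.
x ≈ √(Ka·C₀) = √(1.4 × 10^-4 × 0.39) = 7.39 × 10^-3 M
Fraction ionized = 7.39 × 10^-3 / 0.39 = 0.0189 → 1.9%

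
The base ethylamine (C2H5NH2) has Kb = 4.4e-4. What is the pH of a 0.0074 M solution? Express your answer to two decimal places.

pH = 11.20

C2H5NH2 + H2O ⇌ C2H5NH3+ + OH-
From the ICE table, Kb = [OH-]²/(0.0074 − [OH-]) = 4.4 × 10^-4.
Here C₀/Kb ≈ 16.8, so the small-[OH-] approximation fails. Use the quadratic:
[OH-] = [−0.00044 + √(0.00044² + 1.3e-05)]/2 = 1.60 × 10^-3 M
pOH = −log(1.60 × 10^-3) = 2.80; pH = 14.00 − 2.80 = 11.20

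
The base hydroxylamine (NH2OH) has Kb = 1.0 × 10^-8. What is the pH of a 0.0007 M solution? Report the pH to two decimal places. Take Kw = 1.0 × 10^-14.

NH2OH + H2O ⇌ NH3OH+ + OH-
Let x = [OH-] at equilibrium. Kb = x²/(0.0007 − x).
Neglecting x in the denominator: x = √(1.0 × 10^-8 × 0.0007) = 2.65 × 10^-6 M
pOH = 5.58, so pH = 14.00 − pOH = 8.42

pH = 8.42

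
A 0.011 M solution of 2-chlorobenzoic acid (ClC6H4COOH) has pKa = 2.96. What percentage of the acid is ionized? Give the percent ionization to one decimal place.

ClC6H4COOH ⇌ ClC6H4COO- + H+; let x = [H+] at equilibrium.
Ka = 10^(−2.96) = 1.10 × 10^-3
Ka = x²/(C₀ − x); solving the quadratic gives x = 2.97 × 10^-3 M.
Fraction ionized = 2.97 × 10^-3 / 0.011 = 0.2700 → 27.0%

27.0%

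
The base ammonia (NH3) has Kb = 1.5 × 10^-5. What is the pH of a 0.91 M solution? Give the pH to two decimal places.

pH = 11.57

NH3 + H2O ⇌ NH4+ + OH-
Kb = [OH-]²/(0.91 − [OH-]) = 1.5 × 10^-5
Since Kb ≪ C₀, [OH-] ≈ √(Kb·C₀) = 3.69 × 10^-3 M.
([OH-]/C₀ = 0.41% < 5%, so the approximation holds.)
pOH = 2.43, so pH = 14.00 − pOH = 11.57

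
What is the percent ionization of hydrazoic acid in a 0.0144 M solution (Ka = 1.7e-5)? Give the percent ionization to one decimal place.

HN3 ⇌ N3- + H+; let x = [H+] at equilibrium.
x ≈ √(Ka·C₀) = √(1.7 × 10^-5 × 0.0144) = 4.95 × 10^-4 M
% ionization = x/C₀ × 100% = 4.95 × 10^-4/0.0144 × 100% = 3.4%

3.4%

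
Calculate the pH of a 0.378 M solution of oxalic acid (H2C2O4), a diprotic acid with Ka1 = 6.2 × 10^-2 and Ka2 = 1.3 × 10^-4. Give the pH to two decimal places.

Since Ka1 ≫ Ka2, the first ionization dominates [H+].
Ka1 = x²/(0.378 − x) = 6.2 × 10^-2
Solving the quadratic: x = (−Ka1 + √(Ka1² + 4·Ka1·C₀))/2 = 1.25 × 10^-1 M
pH = −log(1.25 × 10^-1) = 0.90

pH = 0.90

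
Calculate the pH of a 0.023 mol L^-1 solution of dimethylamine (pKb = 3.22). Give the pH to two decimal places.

pH = 11.54

(CH3)2NH + H2O ⇌ (CH3)2NH2+ + OH-
Kb = 10^(−3.22) = 6.03 × 10^-4
Let x = [OH-] at equilibrium. Kb = x²/(0.023 − x).
The 5% rule fails; solving x² + Kb·x − Kb·C₀ = 0 exactly:
x = [−0.000603 + √(0.000603² + 5.55e-05)]/2 = 3.43 × 10^-3 M
pOH = 2.46, so pH = 14.00 − pOH = 11.54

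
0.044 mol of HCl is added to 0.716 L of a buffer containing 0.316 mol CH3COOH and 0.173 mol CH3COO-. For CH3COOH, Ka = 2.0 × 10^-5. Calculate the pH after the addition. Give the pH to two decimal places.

Added H+ converts CH3COO- to CH3COOH: CH3COOH → 0.36 mol, CH3COO- → 0.129 mol.
pKa = −log(2.0 × 10^-5) = 4.699
pH = pKa + log([A⁻]/[HA]) = 4.699 + log(0.129/0.36) = 4.699 -0.446

pH = 4.25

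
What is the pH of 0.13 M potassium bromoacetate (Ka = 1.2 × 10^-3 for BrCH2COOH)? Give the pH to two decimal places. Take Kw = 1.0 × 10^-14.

BrCH2COO- is the conjugate base of the weak acid BrCH2COOH.
Kb = Kw/Ka = 1.0×10^-14 / 1.2 × 10^-3 = 8.33 × 10^-12
From the ICE table, Kb = [OH-]²/(0.13 − [OH-]) = 8.33 × 10^-12.
Neglecting [OH-] in the denominator: [OH-] = √(8.33 × 10^-12 × 0.13) = 1.04 × 10^-6 M
Check: 0.0008% ionized — well under 5%, approximation valid.
pOH = −log(1.04 × 10^-6) = 5.98; pH = 14.00 − 5.98 = 8.02

pH = 8.02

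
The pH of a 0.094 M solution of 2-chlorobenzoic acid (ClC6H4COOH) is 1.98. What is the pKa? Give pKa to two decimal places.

[H+] = 10^(-1.98) = 1.05 × 10^-2 M
At equilibrium [HA] = 0.094 − 1.05 × 10^-2 = 8.35 × 10^-2 M
Ka = [H+][A-]/[HA] = (1.05 × 10^-2)² / 8.35 × 10^-2 = 1.32 × 10^-3
pKa = -log(1.32 × 10^-3) = 2.88

pKa = 2.88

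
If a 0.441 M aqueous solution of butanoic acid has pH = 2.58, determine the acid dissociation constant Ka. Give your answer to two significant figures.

Ka = 1.6 × 10^-5

[H+] = 10^(-2.58) = 2.63 × 10^-3 M
At equilibrium [HA] = 0.441 − 2.63 × 10^-3 = 4.38 × 10^-1 M
Ka = [H+][A-]/[HA] = (2.63 × 10^-3)² / 4.38 × 10^-1 = 1.6 × 10^-5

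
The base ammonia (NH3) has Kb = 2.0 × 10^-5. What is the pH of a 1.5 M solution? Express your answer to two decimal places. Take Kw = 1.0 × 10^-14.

pH = 11.74

NH3 + H2O ⇌ NH4+ + OH-
Kb = [OH-]²/(1.5 − [OH-]) = 2.0 × 10^-5
Since Kb ≪ C₀, [OH-] ≈ √(Kb·C₀) = 5.48 × 10^-3 M.
([OH-]/C₀ = 0.37% < 5%, so the approximation holds.)
pOH = −log(5.48 × 10^-3) = 2.26; pH = 14.00 − 2.26 = 11.74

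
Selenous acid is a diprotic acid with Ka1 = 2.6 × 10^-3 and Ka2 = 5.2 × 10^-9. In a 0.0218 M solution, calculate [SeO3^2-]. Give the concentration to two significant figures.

5.2 × 10^-9 M

First ionization gives [H+] ≈ [HSeO3-] = 6.34 × 10^-3 M.
Second step: Ka2 = [H+][SeO3^2-]/[HSeO3-] ≈ [SeO3^2-] (since [H+] ≈ [HSeO3-]).
So [SeO3^2-] ≈ Ka2.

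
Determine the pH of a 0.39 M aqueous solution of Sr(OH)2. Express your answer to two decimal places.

pH = 13.89

Sr(OH)2 is a strong base (each formula unit releases 2 OH-); [OH-] = 0.78 M.
pOH = -log(0.78) = 0.11
pH = 14.00 - 0.11 = 13.89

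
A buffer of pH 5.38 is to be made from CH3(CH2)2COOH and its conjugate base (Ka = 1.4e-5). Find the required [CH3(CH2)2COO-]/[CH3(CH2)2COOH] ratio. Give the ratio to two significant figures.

ratio = 3.4

pKa = -log(1.4 × 10^-5) = 4.854
pH = pKa + log(r) ⇒ log(r) = 5.38 − 4.854 = +0.526
r = [CH3(CH2)2COO-]/[CH3(CH2)2COOH] = 10^(+0.526) = 3.36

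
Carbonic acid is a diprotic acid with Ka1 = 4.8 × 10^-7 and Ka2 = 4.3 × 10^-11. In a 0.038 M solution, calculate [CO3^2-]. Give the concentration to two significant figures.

4.3 × 10^-11 M

First ionization gives [H+] ≈ [HCO3-] = 1.35 × 10^-4 M.
Second step: Ka2 = [H+][CO3^2-]/[HCO3-] ≈ [CO3^2-] (since [H+] ≈ [HCO3-]).
So [CO3^2-] ≈ Ka2.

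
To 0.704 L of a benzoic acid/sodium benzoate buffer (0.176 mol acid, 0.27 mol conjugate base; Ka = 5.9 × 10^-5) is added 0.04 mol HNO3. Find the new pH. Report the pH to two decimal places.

After neutralization: n(C6H5COOH) = 0.216 mol, n(C6H5COO-) = 0.23 mol.
pKa = −log(5.9 × 10^-5) = 4.229
Henderson–Hasselbalch with mole ratio 0.23/0.216: pH = 4.229 + (+0.027)

pH = 4.26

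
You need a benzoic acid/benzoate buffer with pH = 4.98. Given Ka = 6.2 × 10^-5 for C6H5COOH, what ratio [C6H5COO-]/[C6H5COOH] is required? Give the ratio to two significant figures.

ratio = 5.9

pKa = -log(6.2 × 10^-5) = 4.208
pH = pKa + log(r) ⇒ log(r) = 4.98 − 4.208 = +0.772
r = [C6H5COO-]/[C6H5COOH] = 10^(+0.772) = 5.92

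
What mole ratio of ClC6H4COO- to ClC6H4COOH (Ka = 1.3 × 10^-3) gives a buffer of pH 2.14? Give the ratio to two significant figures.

ratio = 0.18

pKa = -log(1.3 × 10^-3) = 2.886
pH = pKa + log(r) ⇒ log(r) = 2.14 − 2.886 = -0.746
r = [ClC6H4COO-]/[ClC6H4COOH] = 10^(-0.746) = 0.179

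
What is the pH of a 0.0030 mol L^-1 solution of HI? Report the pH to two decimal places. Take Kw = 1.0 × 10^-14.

pH = 2.52

HI is a strong acid and dissociates completely, so [H+] = 0.0030 M.
pH = -log(0.003) = 2.52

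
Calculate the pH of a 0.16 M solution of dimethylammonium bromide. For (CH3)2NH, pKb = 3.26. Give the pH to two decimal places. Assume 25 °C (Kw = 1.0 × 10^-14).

(CH3)2NH2+ is the conjugate acid of the weak base (CH3)2NH.
Kb = 10^(−3.26) = 5.50 × 10^-4
Ka = Kw/Kb = 1.0×10^-14 / 5.50 × 10^-4 = 1.82 × 10^-11
Ka = [H+]²/(0.16 − [H+]) = 1.82 × 10^-11
Neglecting [H+] in the denominator: [H+] = √(1.82 × 10^-11 × 0.16) = 1.71 × 10^-6 M
([H+]/C₀ = 0.0011% < 5%, so the approximation holds.)
pH = −log(1.71 × 10^-6) = 5.77

pH = 5.77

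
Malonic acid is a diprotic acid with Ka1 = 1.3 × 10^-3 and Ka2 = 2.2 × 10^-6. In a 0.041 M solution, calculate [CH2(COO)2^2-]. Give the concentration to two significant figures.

First ionization gives [H+] ≈ [CH2(COOH)COO-] = 6.68 × 10^-3 M.
Second step: Ka2 = [H+][CH2(COO)2^2-]/[CH2(COOH)COO-] ≈ [CH2(COO)2^2-] (since [H+] ≈ [CH2(COOH)COO-]).
So [CH2(COO)2^2-] ≈ Ka2.

2.2 × 10^-6 M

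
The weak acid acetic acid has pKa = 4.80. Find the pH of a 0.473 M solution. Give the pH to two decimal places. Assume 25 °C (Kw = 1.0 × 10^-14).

CH3COOH ⇌ CH3COO- + H+
Ka = 10^(−4.80) = 1.58 × 10^-5
From the ICE table, Ka = x²/(0.473 − x) = 1.58 × 10^-5.
Since Ka ≪ C₀, x ≈ √(Ka·C₀) = 2.73 × 10^-3 M.
pH = −log[H+] = −log(2.73 × 10^-3) = 2.56

pH = 2.56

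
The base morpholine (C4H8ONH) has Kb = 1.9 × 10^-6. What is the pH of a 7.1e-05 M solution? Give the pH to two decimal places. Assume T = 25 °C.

pH = 9.03

C4H8ONH + H2O ⇌ C4H8ONH2+ + OH-
Let x = [OH-] at equilibrium. Kb = x²/(7.1e-05 − x).
The 5% rule fails; solving x² + Kb·x − Kb·C₀ = 0 exactly:
x = (−Kb + √(Kb² + 4·Kb·C₀))/2 = 1.07 × 10^-5 M
pOH = 4.97, so pH = 14.00 − pOH = 9.03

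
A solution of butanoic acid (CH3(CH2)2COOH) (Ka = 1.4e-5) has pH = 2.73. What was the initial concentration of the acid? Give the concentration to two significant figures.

[H+] = 10^(-2.73) = 1.86 × 10^-3 M = x
Ka = x²/(C₀ − x) ⇒ C₀ = x + x²/Ka
C₀ = 1.86 × 10^-3 + (1.86 × 10^-3)²/(1.4 × 10^-5) = 2.49 × 10^-1 M

C₀ = 2.5 × 10^-1 M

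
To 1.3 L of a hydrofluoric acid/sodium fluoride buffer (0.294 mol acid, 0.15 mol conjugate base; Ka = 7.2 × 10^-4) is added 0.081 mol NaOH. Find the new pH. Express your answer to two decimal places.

pH = 3.18

After neutralization: n(HF) = 0.213 mol, n(F-) = 0.231 mol.
pKa = −log(7.2 × 10^-4) = 3.143
pH = pKa + log([A⁻]/[HA]) = 3.143 + log(0.231/0.213) = 3.143 +0.035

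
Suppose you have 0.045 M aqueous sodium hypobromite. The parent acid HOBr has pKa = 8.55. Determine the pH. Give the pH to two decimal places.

OBr- is the conjugate base of the weak acid HOBr.
Ka = 10^(−8.55) = 2.82 × 10^-9
Kb = Kw/Ka = 1.0×10^-14 / 2.82 × 10^-9 = 3.55 × 10^-6
Let x = [OH-] at equilibrium. Kb = x²/(0.045 − x).
Since Kb ≪ C₀, x ≈ √(Kb·C₀) = 4.00 × 10^-4 M.
Check: 0.89% ionized — well under 5%, approximation valid.
pOH = −log(4.00 × 10^-4) = 3.40; pH = 14.00 − 3.40 = 10.60

pH = 10.60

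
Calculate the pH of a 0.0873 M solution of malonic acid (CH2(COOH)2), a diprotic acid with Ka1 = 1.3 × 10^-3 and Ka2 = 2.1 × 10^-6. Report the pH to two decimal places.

Since Ka1 ≫ Ka2, the first ionization dominates [H+].
Ka1 = x²/(0.0873 − x) = 1.3 × 10^-3
Solving the quadratic: x = (−Ka1 + √(Ka1² + 4·Ka1·C₀))/2 = 1.00 × 10^-2 M
pH = −log(1.00 × 10^-2) = 2.00

pH = 2.00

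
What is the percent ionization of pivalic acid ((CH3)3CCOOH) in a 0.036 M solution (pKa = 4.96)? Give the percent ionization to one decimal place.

1.7%

(CH3)3CCOOH ⇌ (CH3)3CCOO- + H+; let x = [H+] at equilibrium.
Ka = 10^(−4.96) = 1.10 × 10^-5
x ≈ √(Ka·C₀) = √(1.10 × 10^-5 × 0.036) = 6.29 × 10^-4 M
% ionization = x/C₀ × 100% = 6.29 × 10^-4/0.036 × 100% = 1.7%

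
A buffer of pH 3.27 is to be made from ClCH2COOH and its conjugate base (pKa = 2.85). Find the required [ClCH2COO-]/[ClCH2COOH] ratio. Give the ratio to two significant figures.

ratio = 2.6

pH = pKa + log(r) ⇒ log(r) = 3.27 − 2.85 = +0.42
r = [ClCH2COO-]/[ClCH2COOH] = 10^(+0.42) = 2.63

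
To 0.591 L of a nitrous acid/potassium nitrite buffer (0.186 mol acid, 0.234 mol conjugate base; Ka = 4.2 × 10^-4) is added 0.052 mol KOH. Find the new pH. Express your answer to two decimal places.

OH- converts HNO2 to NO2-: HNO2 → 0.134 mol, NO2- → 0.286 mol.
pKa = −log(4.2 × 10^-4) = 3.377
Henderson–Hasselbalch with mole ratio 0.286/0.134: pH = 3.377 + (+0.329)

pH = 3.71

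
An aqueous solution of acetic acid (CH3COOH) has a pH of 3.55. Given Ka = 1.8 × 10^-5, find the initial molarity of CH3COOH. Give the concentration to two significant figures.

C₀ = 4.7 × 10^-3 M

[H+] = 10^(-3.55) = 2.82 × 10^-4 M = x
Ka = x²/(C₀ − x) ⇒ C₀ = x + x²/Ka
C₀ = 2.82 × 10^-4 + (2.82 × 10^-4)²/(1.8 × 10^-5) = 4.70 × 10^-3 M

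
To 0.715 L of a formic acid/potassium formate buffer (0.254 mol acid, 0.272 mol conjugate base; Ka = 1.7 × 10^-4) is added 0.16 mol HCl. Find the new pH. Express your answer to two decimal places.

pH = 3.20

After neutralization: n(HCOOH) = 0.414 mol, n(HCOO-) = 0.112 mol.
pKa = −log(1.7 × 10^-4) = 3.770
Henderson–Hasselbalch with mole ratio 0.112/0.414: pH = 3.770 + (-0.568)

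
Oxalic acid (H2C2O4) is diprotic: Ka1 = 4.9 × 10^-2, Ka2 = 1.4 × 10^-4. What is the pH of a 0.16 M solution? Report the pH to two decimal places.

Ka1 ≫ Ka2, so treat the first dissociation as the only significant source of H+.
Ka1 = x²/(0.16 − x) = 4.9 × 10^-2
Solving the quadratic: x = (−Ka1 + √(Ka1² + 4·Ka1·C₀))/2 = 6.74 × 10^-2 M
pH = −log(6.74 × 10^-2) = 1.17

pH = 1.17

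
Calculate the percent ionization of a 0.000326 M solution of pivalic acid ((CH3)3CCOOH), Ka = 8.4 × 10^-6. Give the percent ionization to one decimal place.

(CH3)3CCOOH ⇌ (CH3)3CCOO- + H+; let x = [H+] at equilibrium.
Ka = x²/(C₀ − x); solving the quadratic gives x = 4.83 × 10^-5 M.
Fraction ionized = 4.83 × 10^-5 / 0.000326 = 0.1482 → 14.8%

14.8%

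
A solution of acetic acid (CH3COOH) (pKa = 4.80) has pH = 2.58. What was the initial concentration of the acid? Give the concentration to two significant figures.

[H+] = 10^(-2.58) = 2.63 × 10^-3 M = x
Ka = 10^(−4.80) = 1.58 × 10^-5
Ka = x²/(C₀ − x) ⇒ C₀ = x + x²/Ka
C₀ = 2.63 × 10^-3 + (2.63 × 10^-3)²/(1.58 × 10^-5) = 4.40 × 10^-1 M

C₀ = 4.4 × 10^-1 M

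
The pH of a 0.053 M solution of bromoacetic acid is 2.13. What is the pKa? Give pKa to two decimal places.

[H+] = 10^(-2.13) = 7.41 × 10^-3 M
At equilibrium [HA] = 0.053 − 7.41 × 10^-3 = 4.56 × 10^-2 M
Ka = [H+][A-]/[HA] = (7.41 × 10^-3)² / 4.56 × 10^-2 = 1.20 × 10^-3
pKa = -log(1.20 × 10^-3) = 2.92

pKa = 2.92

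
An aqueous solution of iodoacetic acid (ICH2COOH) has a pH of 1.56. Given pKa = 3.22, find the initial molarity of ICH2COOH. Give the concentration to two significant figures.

C₀ = 1.3 M

[H+] = 10^(-1.56) = 2.75 × 10^-2 M = x
Ka = 10^(−3.22) = 6.03 × 10^-4
Ka = x²/(C₀ − x) ⇒ C₀ = x + x²/Ka
C₀ = 2.75 × 10^-2 + (2.75 × 10^-2)²/(6.03 × 10^-4) = 1.28 M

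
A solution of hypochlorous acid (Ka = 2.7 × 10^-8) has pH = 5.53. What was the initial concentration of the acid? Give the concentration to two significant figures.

[H+] = 10^(-5.53) = 2.95 × 10^-6 M = x
Ka = x²/(C₀ − x) ⇒ C₀ = x + x²/Ka
C₀ = 2.95 × 10^-6 + (2.95 × 10^-6)²/(2.7 × 10^-8) = 3.25 × 10^-4 M

C₀ = 3.3 × 10^-4 M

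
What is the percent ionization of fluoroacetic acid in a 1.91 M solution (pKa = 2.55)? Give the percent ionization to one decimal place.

FCH2COOH ⇌ FCH2COO- + H+; let x = [H+] at equilibrium.
Ka = 10^(−2.55) = 2.82 × 10^-3
x ≈ √(Ka·C₀) = √(2.82 × 10^-3 × 1.91) = 7.34 × 10^-2 M
Fraction ionized = 7.34 × 10^-2 / 1.91 = 0.0384 → 3.8%

3.8%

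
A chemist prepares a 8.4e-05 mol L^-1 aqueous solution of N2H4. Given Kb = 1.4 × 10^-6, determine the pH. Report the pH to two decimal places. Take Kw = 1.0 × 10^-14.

pH = 9.01

N2H4 + H2O ⇌ N2H5+ + OH-
From the ICE table, Kb = x²/(8.4e-05 − x) = 1.4 × 10^-6.
Here C₀/Kb ≈ 60, so the small-x approximation fails. Use the quadratic:
x = [−1.4e-06 + √(1.4e-06² + 4.7e-10)]/2 = 1.02 × 10^-5 M
pOH = 4.99, so pH = 14.00 − pOH = 9.01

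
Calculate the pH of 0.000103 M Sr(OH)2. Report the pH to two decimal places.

pH = 10.31

Sr(OH)2 is a strong base (each formula unit releases 2 OH-); [OH-] = 0.000206 M.
pOH = -log(0.000206) = 3.69
pH = 14.00 - 3.69 = 10.31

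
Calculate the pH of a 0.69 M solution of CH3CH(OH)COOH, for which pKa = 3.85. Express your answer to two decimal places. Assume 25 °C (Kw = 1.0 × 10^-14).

pH = 2.01

CH3CH(OH)COOH ⇌ CH3CH(OH)COO- + H+
Ka = 10^(−3.85) = 1.41 × 10^-4
From the ICE table, Ka = x²/(0.69 − x) = 1.41 × 10^-4.
Assume x ≪ 0.69: x ≈ √(1.41 × 10^-4 × 0.69) = 9.86 × 10^-3 M
pH = −log[H+] = −log(9.86 × 10^-3) = 2.01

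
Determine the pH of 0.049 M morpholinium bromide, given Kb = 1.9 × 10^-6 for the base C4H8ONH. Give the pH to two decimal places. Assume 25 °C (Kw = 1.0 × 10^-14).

pH = 4.79

C4H8ONH2+ is the conjugate acid of the weak base C4H8ONH.
Ka = Kw/Kb = 1.0×10^-14 / 1.9 × 10^-6 = 5.26 × 10^-9
Let x = [H+] at equilibrium. Ka = x²/(0.049 − x).
Neglecting x in the denominator: x = √(5.26 × 10^-9 × 0.049) = 1.61 × 10^-5 M
(x/C₀ = 0.033% < 5%, so the approximation holds.)
pH = −log[H+] = −log(1.61 × 10^-5) = 4.79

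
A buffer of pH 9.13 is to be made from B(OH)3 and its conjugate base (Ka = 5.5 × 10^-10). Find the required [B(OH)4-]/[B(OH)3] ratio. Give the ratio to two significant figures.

ratio = 0.74

pKa = -log(5.5 × 10^-10) = 9.260
pH = pKa + log(r) ⇒ log(r) = 9.13 − 9.260 = -0.130
r = [B(OH)4-]/[B(OH)3] = 10^(-0.130) = 0.741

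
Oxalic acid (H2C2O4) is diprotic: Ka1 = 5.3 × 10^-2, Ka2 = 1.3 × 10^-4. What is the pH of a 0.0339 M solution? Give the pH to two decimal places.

pH = 1.63

Since Ka1 ≫ Ka2, the first ionization dominates [H+].
Ka1 = x²/(0.0339 − x) = 5.3 × 10^-2
Solving the quadratic: x = (−Ka1 + √(Ka1² + 4·Ka1·C₀))/2 = 2.35 × 10^-2 M
pH = −log(2.35 × 10^-2) = 1.63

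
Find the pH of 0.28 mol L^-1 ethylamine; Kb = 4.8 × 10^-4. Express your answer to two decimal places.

C2H5NH2 + H2O ⇌ C2H5NH3+ + OH-
From the ICE table, Kb = [OH-]²/(0.28 − [OH-]) = 4.8 × 10^-4.
Since Kb ≪ C₀, [OH-] ≈ √(Kb·C₀) = 1.16 × 10^-2 M.
([OH-]/C₀ = 4.1% < 5%, so the approximation holds.)
pOH = −log(1.16 × 10^-2) = 1.94; pH = 14.00 − 1.94 = 12.06

pH = 12.06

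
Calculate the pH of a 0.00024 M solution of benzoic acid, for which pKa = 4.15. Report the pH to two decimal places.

pH = 4.00

C6H5COOH ⇌ C6H5COO- + H+
Ka = 10^(−4.15) = 7.08 × 10^-5
Ka = [H+]²/(0.00024 − [H+]) = 7.08 × 10^-5
[H+] is not negligible relative to C₀; solve [H+]² + 7.08e-05·[H+] − 1.7e-08 = 0.
[H+] = [−7.08e-05 + √(7.08e-05² + 6.8e-08)]/2 = 9.97 × 10^-5 M
pH = −log(9.97 × 10^-5) = 4.00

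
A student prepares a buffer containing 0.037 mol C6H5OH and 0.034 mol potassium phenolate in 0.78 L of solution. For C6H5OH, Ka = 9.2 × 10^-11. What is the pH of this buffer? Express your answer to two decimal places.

pKa = −log(9.2 × 10^-11) = 10.036
Henderson–Hasselbalch: pH = pKa + log([C6H5O-]/[C6H5OH]) = 10.036 + log(0.034/0.037)
pH = 10.036 + (-0.037) = 10.00

pH = 10.00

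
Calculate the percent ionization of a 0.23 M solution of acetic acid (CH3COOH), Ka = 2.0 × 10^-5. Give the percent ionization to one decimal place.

CH3COOH ⇌ CH3COO- + H+; let x = [H+] at equilibrium.
x ≈ √(Ka·C₀) = √(2.0 × 10^-5 × 0.23) = 2.14 × 10^-3 M
Fraction ionized = 2.14 × 10^-3 / 0.23 = 0.0093 → 0.9%

0.9%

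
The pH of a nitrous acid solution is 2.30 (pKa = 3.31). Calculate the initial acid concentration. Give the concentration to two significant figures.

[H+] = 10^(-2.30) = 5.01 × 10^-3 M = x
Ka = 10^(−3.31) = 4.90 × 10^-4
Ka = x²/(C₀ − x) ⇒ C₀ = x + x²/Ka
C₀ = 5.01 × 10^-3 + (5.01 × 10^-3)²/(4.90 × 10^-4) = 5.62 × 10^-2 M

C₀ = 5.6 × 10^-2 M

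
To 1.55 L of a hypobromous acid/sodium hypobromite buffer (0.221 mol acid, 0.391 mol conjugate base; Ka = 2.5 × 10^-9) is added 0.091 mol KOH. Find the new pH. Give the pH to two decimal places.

pH = 9.17

OH- converts HOBr to OBr-: HOBr → 0.13 mol, OBr- → 0.482 mol.
pKa = −log(2.5 × 10^-9) = 8.602
pH = pKa + log(n_OBr-/n_HOBr) = 8.602 + log(0.482/0.13) = 8.602 + (+0.569)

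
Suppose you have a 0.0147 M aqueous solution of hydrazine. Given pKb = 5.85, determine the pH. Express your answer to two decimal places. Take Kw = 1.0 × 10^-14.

N2H4 + H2O ⇌ N2H5+ + OH-
Kb = 10^(−5.85) = 1.41 × 10^-6
From the ICE table, Kb = [OH-]²/(0.0147 − [OH-]) = 1.41 × 10^-6.
Assume [OH-] ≪ 0.0147: [OH-] ≈ √(1.41 × 10^-6 × 0.0147) = 1.44 × 10^-4 M
Check: 0.98% ionized — well under 5%, approximation valid.
pOH = 3.84, so pH = 14.00 − pOH = 10.16

pH = 10.16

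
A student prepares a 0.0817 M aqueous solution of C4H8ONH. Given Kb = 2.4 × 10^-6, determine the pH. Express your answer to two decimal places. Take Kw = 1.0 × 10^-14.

C4H8ONH + H2O ⇌ C4H8ONH2+ + OH-
Let x = [OH-] at equilibrium. Kb = x²/(0.0817 − x).
Neglecting x in the denominator: x = √(2.4 × 10^-6 × 0.0817) = 4.43 × 10^-4 M
pOH = 3.35, so pH = 14.00 − pOH = 10.65

pH = 10.65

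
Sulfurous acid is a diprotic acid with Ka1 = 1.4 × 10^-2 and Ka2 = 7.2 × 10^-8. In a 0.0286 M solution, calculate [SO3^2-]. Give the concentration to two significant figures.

7.2 × 10^-8 M

First ionization gives [H+] ≈ [HSO3-] = 1.42 × 10^-2 M.
Second step: Ka2 = [H+][SO3^2-]/[HSO3-] ≈ [SO3^2-] (since [H+] ≈ [HSO3-]).
So [SO3^2-] ≈ Ka2.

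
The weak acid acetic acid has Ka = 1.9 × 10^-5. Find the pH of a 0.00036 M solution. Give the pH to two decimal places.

CH3COOH ⇌ CH3COO- + H+
From the ICE table, Ka = [H+]²/(0.00036 − [H+]) = 1.9 × 10^-5.
Here C₀/Ka ≈ 18.9, so the small-[H+] approximation fails. Use the quadratic:
[H+] = [−1.9e-05 + √(1.9e-05² + 2.74e-08)]/2 = 7.37 × 10^-5 M
pH = −log[H+] = −log(7.37 × 10^-5) = 4.13

pH = 4.13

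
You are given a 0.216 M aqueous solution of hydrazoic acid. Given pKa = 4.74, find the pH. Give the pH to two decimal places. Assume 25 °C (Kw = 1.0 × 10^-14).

HN3 ⇌ N3- + H+
Ka = 10^(−4.74) = 1.82 × 10^-5
From the ICE table, Ka = x²/(0.216 − x) = 1.82 × 10^-5.
Since Ka ≪ C₀, x ≈ √(Ka·C₀) = 1.98 × 10^-3 M.
(x/C₀ = 0.92% < 5%, so the approximation holds.)
pH = −log(1.98 × 10^-3) = 2.70

pH = 2.70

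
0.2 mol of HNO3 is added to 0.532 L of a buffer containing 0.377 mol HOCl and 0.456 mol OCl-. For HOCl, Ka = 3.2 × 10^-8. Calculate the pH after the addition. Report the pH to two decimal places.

Added H+ converts OCl- to HOCl: HOCl → 0.577 mol, OCl- → 0.256 mol.
pKa = −log(3.2 × 10^-8) = 7.495
Henderson–Hasselbalch with mole ratio 0.256/0.577: pH = 7.495 + (-0.353)

pH = 7.14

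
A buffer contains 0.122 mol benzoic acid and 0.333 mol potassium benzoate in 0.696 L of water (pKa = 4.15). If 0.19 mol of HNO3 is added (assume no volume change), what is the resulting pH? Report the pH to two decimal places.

After neutralization: n(C6H5COOH) = 0.312 mol, n(C6H5COO-) = 0.143 mol.
pH = pKa + log([A⁻]/[HA]) = 4.15 + log(0.143/0.312) = 4.15 -0.339

pH = 3.81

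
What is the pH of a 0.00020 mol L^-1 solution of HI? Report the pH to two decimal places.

HI is a strong acid and dissociates completely, so [H+] = 0.00020 M.
pH = -log(0.0002) = 3.70

pH = 3.70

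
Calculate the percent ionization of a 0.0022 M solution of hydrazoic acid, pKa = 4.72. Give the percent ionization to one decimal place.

8.9%

HN3 ⇌ N3- + H+; let x = [H+] at equilibrium.
Ka = 10^(−4.72) = 1.91 × 10^-5
Solve x² + 1.91e-05x − 4.2e-08 = 0 → x = 1.96 × 10^-4 M
% ionization = x/C₀ × 100% = 1.96 × 10^-4/0.0022 × 100% = 8.9%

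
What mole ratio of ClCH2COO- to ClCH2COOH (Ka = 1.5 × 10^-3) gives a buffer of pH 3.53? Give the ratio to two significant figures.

pKa = -log(1.5 × 10^-3) = 2.824
pH = pKa + log(r) ⇒ log(r) = 3.53 − 2.824 = +0.706
r = [ClCH2COO-]/[ClCH2COOH] = 10^(+0.706) = 5.08

ratio = 5.1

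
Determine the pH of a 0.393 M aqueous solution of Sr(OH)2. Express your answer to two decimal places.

Sr(OH)2 is a strong base (each formula unit releases 2 OH-); [OH-] = 0.786 M.
pOH = -log(0.786) = 0.10
pH = 14.00 - 0.10 = 13.90

pH = 13.90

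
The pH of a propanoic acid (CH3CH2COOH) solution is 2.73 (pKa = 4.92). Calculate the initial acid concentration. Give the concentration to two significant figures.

C₀ = 2.9 × 10^-1 M

[H+] = 10^(-2.73) = 1.86 × 10^-3 M = x
Ka = 10^(−4.92) = 1.20 × 10^-5
Ka = x²/(C₀ − x) ⇒ C₀ = x + x²/Ka
C₀ = 1.86 × 10^-3 + (1.86 × 10^-3)²/(1.20 × 10^-5) = 2.90 × 10^-1 M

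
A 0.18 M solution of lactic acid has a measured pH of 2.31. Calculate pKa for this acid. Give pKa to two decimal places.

[H+] = 10^(-2.31) = 4.90 × 10^-3 M
At equilibrium [HA] = 0.18 − 4.90 × 10^-3 = 1.75 × 10^-1 M
Ka = [H+][A-]/[HA] = (4.90 × 10^-3)² / 1.75 × 10^-1 = 1.37 × 10^-4
pKa = -log(1.37 × 10^-4) = 3.86

pKa = 3.86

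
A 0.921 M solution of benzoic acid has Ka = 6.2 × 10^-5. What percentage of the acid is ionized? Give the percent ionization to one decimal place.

0.8%

C6H5COOH ⇌ C6H5COO- + H+; let x = [H+] at equilibrium.
x ≈ √(Ka·C₀) = √(6.2 × 10^-5 × 0.921) = 7.56 × 10^-3 M
% ionization = x/C₀ × 100% = 7.56 × 10^-3/0.921 × 100% = 0.8%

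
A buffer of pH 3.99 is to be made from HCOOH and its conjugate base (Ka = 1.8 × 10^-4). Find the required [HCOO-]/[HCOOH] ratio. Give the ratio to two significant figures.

ratio = 1.8

pKa = -log(1.8 × 10^-4) = 3.745
pH = pKa + log(r) ⇒ log(r) = 3.99 − 3.745 = +0.245
r = [HCOO-]/[HCOOH] = 10^(+0.245) = 1.76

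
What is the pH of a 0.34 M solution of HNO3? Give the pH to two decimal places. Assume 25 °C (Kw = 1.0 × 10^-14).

pH = 0.47

HNO3 is a strong acid and dissociates completely, so [H+] = 0.34 M.
pH = -log(0.34) = 0.47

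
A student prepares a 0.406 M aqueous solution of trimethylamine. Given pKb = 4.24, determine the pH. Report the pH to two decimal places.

pH = 11.68

(CH3)3N + H2O ⇌ (CH3)3NH+ + OH-
Kb = 10^(−4.24) = 5.75 × 10^-5
From the ICE table, Kb = [OH-]²/(0.406 − [OH-]) = 5.75 × 10^-5.
Assume [OH-] ≪ 0.406: [OH-] ≈ √(5.75 × 10^-5 × 0.406) = 4.83 × 10^-3 M
Check: 1.2% ionized — well under 5%, approximation valid.
pOH = −log(4.83 × 10^-3) = 2.32; pH = 14.00 − 2.32 = 11.68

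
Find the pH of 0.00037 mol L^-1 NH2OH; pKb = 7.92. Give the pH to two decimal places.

pH = 8.32

NH2OH + H2O ⇌ NH3OH+ + OH-
Kb = 10^(−7.92) = 1.20 × 10^-8
Let x = [OH-] at equilibrium. Kb = x²/(0.00037 − x).
Neglecting x in the denominator: x = √(1.20 × 10^-8 × 0.00037) = 2.11 × 10^-6 M
Check: 0.57% ionized — well under 5%, approximation valid.
pOH = 5.68, so pH = 14.00 − pOH = 8.32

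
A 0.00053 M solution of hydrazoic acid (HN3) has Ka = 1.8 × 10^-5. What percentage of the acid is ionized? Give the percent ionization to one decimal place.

HN3 ⇌ N3- + H+; let x = [H+] at equilibrium.
Ka = x²/(C₀ − x); solving the quadratic gives x = 8.91 × 10^-5 M.
Fraction ionized = 8.91 × 10^-5 / 0.00053 = 0.1681 → 16.8%

16.8%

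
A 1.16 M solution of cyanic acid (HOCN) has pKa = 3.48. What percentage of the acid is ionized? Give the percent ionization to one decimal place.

HOCN ⇌ OCN- + H+; let x = [H+] at equilibrium.
Ka = 10^(−3.48) = 3.31 × 10^-4
x ≈ √(Ka·C₀) = √(3.31 × 10^-4 × 1.16) = 1.96 × 10^-2 M
Fraction ionized = 1.96 × 10^-2 / 1.16 = 0.0169 → 1.7%

1.7%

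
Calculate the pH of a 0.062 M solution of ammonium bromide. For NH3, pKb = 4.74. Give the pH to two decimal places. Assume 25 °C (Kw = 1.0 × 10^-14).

NH4+ is the conjugate acid of the weak base NH3.
Kb = 10^(−4.74) = 1.82 × 10^-5
Ka = Kw/Kb = 1.0×10^-14 / 1.82 × 10^-5 = 5.49 × 10^-10
Ka = [H+]²/(0.062 − [H+]) = 5.49 × 10^-10
Assume [H+] ≪ 0.062: [H+] ≈ √(5.49 × 10^-10 × 0.062) = 5.83 × 10^-6 M
([H+]/C₀ = 0.0094% < 5%, so the approximation holds.)
pH = −log[H+] = −log(5.83 × 10^-6) = 5.23

pH = 5.23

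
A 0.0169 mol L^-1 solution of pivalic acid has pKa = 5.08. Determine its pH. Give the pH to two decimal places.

(CH3)3CCOOH ⇌ (CH3)3CCOO- + H+
Ka = 10^(−5.08) = 8.32 × 10^-6
From the ICE table, Ka = [H+]²/(0.0169 − [H+]) = 8.32 × 10^-6.
Since Ka ≪ C₀, [H+] ≈ √(Ka·C₀) = 3.75 × 10^-4 M.
([H+]/C₀ = 2.2% < 5%, so the approximation holds.)
pH = −log[H+] = −log(3.75 × 10^-4) = 3.43

pH = 3.43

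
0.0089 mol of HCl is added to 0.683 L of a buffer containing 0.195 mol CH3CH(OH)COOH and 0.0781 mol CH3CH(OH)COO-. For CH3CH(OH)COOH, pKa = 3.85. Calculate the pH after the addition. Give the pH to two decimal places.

After neutralization: n(CH3CH(OH)COOH) = 0.204 mol, n(CH3CH(OH)COO-) = 0.0692 mol.
pH = pKa + log(n_CH3CH(OH)COO-/n_CH3CH(OH)COOH) = 3.85 + log(0.0692/0.204) = 3.85 + (-0.470)

pH = 3.38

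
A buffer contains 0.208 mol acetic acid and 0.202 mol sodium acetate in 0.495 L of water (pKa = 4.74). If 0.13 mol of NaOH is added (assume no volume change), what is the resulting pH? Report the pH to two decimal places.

pH = 5.37

OH- converts CH3COOH to CH3COO-: CH3COOH → 0.078 mol, CH3COO- → 0.332 mol.
pH = pKa + log([A⁻]/[HA]) = 4.74 + log(0.332/0.078) = 4.74 +0.629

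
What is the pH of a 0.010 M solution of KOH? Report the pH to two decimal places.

pH = 12.00

KOH is a strong base; [OH-] = 0.01 M.
pOH = -log(0.01) = 2.00
pH = 14.00 - 2.00 = 12.00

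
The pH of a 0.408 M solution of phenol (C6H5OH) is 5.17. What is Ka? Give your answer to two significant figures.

[H+] = 10^(-5.17) = 6.76 × 10^-6 M
At equilibrium [HA] = 0.408 − 6.76 × 10^-6 = 4.08 × 10^-1 M
Ka = [H+][A-]/[HA] = (6.76 × 10^-6)² / 4.08 × 10^-1 = 1.1 × 10^-10

Ka = 1.1 × 10^-10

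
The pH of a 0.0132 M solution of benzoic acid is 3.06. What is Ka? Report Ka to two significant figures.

[H+] = 10^(-3.06) = 8.71 × 10^-4 M
At equilibrium [HA] = 0.0132 − 8.71 × 10^-4 = 1.23 × 10^-2 M
Ka = [H+][A-]/[HA] = (8.71 × 10^-4)² / 1.23 × 10^-2 = 6.2 × 10^-5

Ka = 6.2 × 10^-5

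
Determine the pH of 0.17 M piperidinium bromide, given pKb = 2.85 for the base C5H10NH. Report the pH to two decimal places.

C5H10NH2+ is the conjugate acid of the weak base C5H10NH.
Kb = 10^(−2.85) = 1.41 × 10^-3
Ka = Kw/Kb = 1.0×10^-14 / 1.41 × 10^-3 = 7.09 × 10^-12
Ka = [H+]²/(0.17 − [H+]) = 7.09 × 10^-12
Since Ka ≪ C₀, [H+] ≈ √(Ka·C₀) = 1.10 × 10^-6 M.
([H+]/C₀ = 0.00065% < 5%, so the approximation holds.)
pH = −log[H+] = −log(1.10 × 10^-6) = 5.96

pH = 5.96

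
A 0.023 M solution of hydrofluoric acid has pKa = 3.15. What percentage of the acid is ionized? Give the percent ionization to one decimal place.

HF ⇌ F- + H+; let x = [H+] at equilibrium.
Ka = 10^(−3.15) = 7.08 × 10^-4
Solve x² + 0.000708x − 1.63e-05 = 0 → x = 3.70 × 10^-3 M
Fraction ionized = 3.70 × 10^-3 / 0.023 = 0.1609 → 16.1%

16.1%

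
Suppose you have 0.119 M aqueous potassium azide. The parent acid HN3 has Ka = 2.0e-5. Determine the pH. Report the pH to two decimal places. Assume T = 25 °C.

pH = 8.89

N3- is the conjugate base of the weak acid HN3.
Kb = Kw/Ka = 1.0×10^-14 / 2.0 × 10^-5 = 5.00 × 10^-10
From the ICE table, Kb = [OH-]²/(0.119 − [OH-]) = 5.00 × 10^-10.
Since Kb ≪ C₀, [OH-] ≈ √(Kb·C₀) = 7.71 × 10^-6 M.
Check: 0.0065% ionized — well under 5%, approximation valid.
pOH = 5.11, so pH = 14.00 − pOH = 8.89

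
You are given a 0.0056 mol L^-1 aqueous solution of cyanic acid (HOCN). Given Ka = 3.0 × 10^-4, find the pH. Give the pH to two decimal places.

HOCN ⇌ OCN- + H+
Let x = [H+] at equilibrium. Ka = x²/(0.0056 − x).
The 5% rule fails; solving x² + Ka·x − Ka·C₀ = 0 exactly:
x = (−Ka + √(Ka² + 4·Ka·C₀))/2 = 1.15 × 10^-3 M
pH = −log[H+] = −log(1.15 × 10^-3) = 2.94

pH = 2.94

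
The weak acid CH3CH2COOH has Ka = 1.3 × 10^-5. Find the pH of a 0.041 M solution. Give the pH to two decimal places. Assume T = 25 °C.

pH = 3.14

CH3CH2COOH ⇌ CH3CH2COO- + H+
Ka = [H+]²/(0.041 − [H+]) = 1.3 × 10^-5
Since Ka ≪ C₀, [H+] ≈ √(Ka·C₀) = 7.30 × 10^-4 M.
pH = −log[H+] = −log(7.30 × 10^-4) = 3.14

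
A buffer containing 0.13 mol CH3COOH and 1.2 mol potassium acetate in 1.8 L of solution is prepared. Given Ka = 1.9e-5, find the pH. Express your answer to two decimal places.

pKa = −log(1.9 × 10^-5) = 4.721
pH = pKa + log([A⁻]/[HA]) = 4.721 + log(1.2/0.13)
pH = 4.721 + (+0.965) = 5.69

pH = 5.69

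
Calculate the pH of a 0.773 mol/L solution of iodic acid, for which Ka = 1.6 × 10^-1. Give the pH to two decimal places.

HIO3 ⇌ IO3- + H+
Ka = [H+]²/(0.773 − [H+]) = 1.6 × 10^-1
Here C₀/Ka ≈ 4.83, so the small-[H+] approximation fails. Use the quadratic:
[H+] = (−Ka + √(Ka² + 4·Ka·C₀))/2 = 2.81 × 10^-1 M
pH = −log[H+] = −log(2.81 × 10^-1) = 0.55

pH = 0.55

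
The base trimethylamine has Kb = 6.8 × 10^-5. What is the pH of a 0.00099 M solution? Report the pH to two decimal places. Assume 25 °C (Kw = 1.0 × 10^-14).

(CH3)3N + H2O ⇌ (CH3)3NH+ + OH-
From the ICE table, Kb = x²/(0.00099 − x) = 6.8 × 10^-5.
The 5% rule fails; solving x² + Kb·x − Kb·C₀ = 0 exactly:
x = (−Kb + √(Kb² + 4·Kb·C₀))/2 = 2.28 × 10^-4 M
pOH = 3.64, so pH = 14.00 − pOH = 10.36

pH = 10.36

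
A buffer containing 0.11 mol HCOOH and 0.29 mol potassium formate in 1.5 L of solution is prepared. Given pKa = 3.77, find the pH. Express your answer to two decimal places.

pH = 4.19

pH = pKa + log([A⁻]/[HA]) = 3.77 + log(0.29/0.11)
pH = 3.77 + (+0.421) = 4.19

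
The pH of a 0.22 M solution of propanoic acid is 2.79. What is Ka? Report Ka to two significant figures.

Ka = 1.2 × 10^-5

[H+] = 10^(-2.79) = 1.62 × 10^-3 M
At equilibrium [HA] = 0.22 − 1.62 × 10^-3 = 2.18 × 10^-1 M
Ka = [H+][A-]/[HA] = (1.62 × 10^-3)² / 2.18 × 10^-1 = 1.2 × 10^-5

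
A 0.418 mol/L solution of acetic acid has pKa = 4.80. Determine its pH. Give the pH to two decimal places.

CH3COOH ⇌ CH3COO- + H+
Ka = 10^(−4.80) = 1.58 × 10^-5
Ka = [H+]²/(0.418 − [H+]) = 1.58 × 10^-5
Assume [H+] ≪ 0.418: [H+] ≈ √(1.58 × 10^-5 × 0.418) = 2.57 × 10^-3 M
pH = −log[H+] = −log(2.57 × 10^-3) = 2.59

pH = 2.59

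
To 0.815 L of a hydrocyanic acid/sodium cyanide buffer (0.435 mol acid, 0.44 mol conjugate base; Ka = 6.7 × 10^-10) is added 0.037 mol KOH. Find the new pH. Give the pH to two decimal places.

OH- converts HCN to CN-: HCN → 0.398 mol, CN- → 0.477 mol.
pKa = −log(6.7 × 10^-10) = 9.174
Henderson–Hasselbalch with mole ratio 0.477/0.398: pH = 9.174 + (+0.079)

pH = 9.25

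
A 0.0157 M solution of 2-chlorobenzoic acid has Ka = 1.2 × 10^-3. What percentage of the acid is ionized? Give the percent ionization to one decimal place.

ClC6H4COOH ⇌ ClC6H4COO- + H+; let x = [H+] at equilibrium.
Solve x² + 0.0012x − 1.88e-05 = 0 → x = 3.78 × 10^-3 M
% ionization = x/C₀ × 100% = 3.78 × 10^-3/0.0157 × 100% = 24.1%

24.1%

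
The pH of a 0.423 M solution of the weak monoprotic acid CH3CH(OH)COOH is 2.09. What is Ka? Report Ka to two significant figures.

Ka = 1.6 × 10^-4

[H+] = 10^(-2.09) = 8.13 × 10^-3 M
At equilibrium [HA] = 0.423 − 8.13 × 10^-3 = 4.15 × 10^-1 M
Ka = [H+][A-]/[HA] = (8.13 × 10^-3)² / 4.15 × 10^-1 = 1.6 × 10^-4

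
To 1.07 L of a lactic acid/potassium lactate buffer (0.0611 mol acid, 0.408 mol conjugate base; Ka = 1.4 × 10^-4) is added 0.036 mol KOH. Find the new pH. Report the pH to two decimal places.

pH = 5.10

After neutralization: n(CH3CH(OH)COOH) = 0.0251 mol, n(CH3CH(OH)COO-) = 0.444 mol.
pKa = −log(1.4 × 10^-4) = 3.854
pH = pKa + log(n_CH3CH(OH)COO-/n_CH3CH(OH)COOH) = 3.854 + log(0.444/0.0251) = 3.854 + (+1.248)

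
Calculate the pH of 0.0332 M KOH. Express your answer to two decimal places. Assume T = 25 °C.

KOH is a strong base; [OH-] = 0.0332 M.
pOH = -log(0.0332) = 1.48
pH = 14.00 - 1.48 = 12.52

pH = 12.52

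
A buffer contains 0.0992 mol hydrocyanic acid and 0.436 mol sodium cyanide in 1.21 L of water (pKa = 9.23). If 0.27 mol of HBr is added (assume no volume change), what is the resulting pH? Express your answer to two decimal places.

pH = 8.88

Added H+ converts CN- to HCN: HCN → 0.369 mol, CN- → 0.166 mol.
pH = pKa + log([A⁻]/[HA]) = 9.23 + log(0.166/0.369) = 9.23 -0.347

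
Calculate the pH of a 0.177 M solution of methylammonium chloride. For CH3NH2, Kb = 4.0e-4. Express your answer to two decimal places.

pH = 5.68

CH3NH3+ is the conjugate acid of the weak base CH3NH2.
Ka = Kw/Kb = 1.0×10^-14 / 4.0 × 10^-4 = 2.50 × 10^-11
From the ICE table, Ka = [H+]²/(0.177 − [H+]) = 2.50 × 10^-11.
Neglecting [H+] in the denominator: [H+] = √(2.50 × 10^-11 × 0.177) = 2.10 × 10^-6 M
Check: 0.0012% ionized — well under 5%, approximation valid.
pH = −log[H+] = −log(2.10 × 10^-6) = 5.68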